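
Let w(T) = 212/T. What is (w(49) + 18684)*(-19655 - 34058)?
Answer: -49186498064/49 ≈ -1.0038e+9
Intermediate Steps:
(w(49) + 18684)*(-19655 - 34058) = (212/49 + 18684)*(-19655 - 34058) = (212*(1/49) + 18684)*(-53713) = (212/49 + 18684)*(-53713) = (915728/49)*(-53713) = -49186498064/49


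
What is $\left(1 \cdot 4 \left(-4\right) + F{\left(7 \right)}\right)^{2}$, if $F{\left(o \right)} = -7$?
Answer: $529$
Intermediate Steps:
$\left(1 \cdot 4 \left(-4\right) + F{\left(7 \right)}\right)^{2} = \left(1 \cdot 4 \left(-4\right) - 7\right)^{2} = \left(4 \left(-4\right) - 7\right)^{2} = \left(-16 - 7\right)^{2} = \left(-23\right)^{2} = 529$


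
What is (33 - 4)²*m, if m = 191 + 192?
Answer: 322103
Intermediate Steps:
m = 383
(33 - 4)²*m = (33 - 4)²*383 = 29²*383 = 841*383 = 322103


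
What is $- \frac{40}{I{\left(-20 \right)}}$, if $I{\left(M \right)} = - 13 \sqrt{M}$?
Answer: $- \frac{4 i \sqrt{5}}{13} \approx - 0.68802 i$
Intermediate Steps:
$- \frac{40}{I{\left(-20 \right)}} = - \frac{40}{\left(-13\right) \sqrt{-20}} = - \frac{40}{\left(-13\right) 2 i \sqrt{5}} = - \frac{40}{\left(-26\right) i \sqrt{5}} = - 40 \frac{i \sqrt{5}}{130} = - \frac{4 i \sqrt{5}}{13}$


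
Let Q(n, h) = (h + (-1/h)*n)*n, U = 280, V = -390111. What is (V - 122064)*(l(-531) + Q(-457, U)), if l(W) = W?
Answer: 3706746611115/56 ≈ 6.6192e+10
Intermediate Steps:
Q(n, h) = n*(h - n/h) (Q(n, h) = (h - n/h)*n = n*(h - n/h))
(V - 122064)*(l(-531) + Q(-457, U)) = (-390111 - 122064)*(-531 - 457*(280² - 1*(-457))/280) = -512175*(-531 - 457*1/280*(78400 + 457)) = -512175*(-531 - 457*1/280*78857) = -512175*(-531 - 36037649/280) = -512175*(-36186329/280) = 3706746611115/56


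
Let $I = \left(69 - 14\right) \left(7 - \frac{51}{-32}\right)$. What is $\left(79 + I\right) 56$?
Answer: $\frac{123571}{4} \approx 30893.0$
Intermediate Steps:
$I = \frac{15125}{32}$ ($I = 55 \left(7 - - \frac{51}{32}\right) = 55 \left(7 + \frac{51}{32}\right) = 55 \cdot \frac{275}{32} = \frac{15125}{32} \approx 472.66$)
$\left(79 + I\right) 56 = \left(79 + \frac{15125}{32}\right) 56 = \frac{17653}{32} \cdot 56 = \frac{123571}{4}$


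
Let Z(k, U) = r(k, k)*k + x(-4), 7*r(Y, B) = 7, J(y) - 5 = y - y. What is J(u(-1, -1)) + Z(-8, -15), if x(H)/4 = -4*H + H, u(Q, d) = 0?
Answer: 45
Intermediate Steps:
J(y) = 5 (J(y) = 5 + (y - y) = 5 + 0 = 5)
r(Y, B) = 1 (r(Y, B) = (1/7)*7 = 1)
x(H) = -12*H (x(H) = 4*(-4*H + H) = 4*(-3*H) = -12*H)
Z(k, U) = 48 + k (Z(k, U) = 1*k - 12*(-4) = k + 48 = 48 + k)
J(u(-1, -1)) + Z(-8, -15) = 5 + (48 - 8) = 5 + 40 = 45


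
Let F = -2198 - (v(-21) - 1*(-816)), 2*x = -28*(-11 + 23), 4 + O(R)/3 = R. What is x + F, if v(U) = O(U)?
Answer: -3107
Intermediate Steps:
O(R) = -12 + 3*R
v(U) = -12 + 3*U
x = -168 (x = (-28*(-11 + 23))/2 = (-28*12)/2 = (½)*(-336) = -168)
F = -2939 (F = -2198 - ((-12 + 3*(-21)) - 1*(-816)) = -2198 - ((-12 - 63) + 816) = -2198 - (-75 + 816) = -2198 - 1*741 = -2198 - 741 = -2939)
x + F = -168 - 2939 = -3107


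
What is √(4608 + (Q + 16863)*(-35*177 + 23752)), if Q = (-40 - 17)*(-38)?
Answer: √334096761 ≈ 18278.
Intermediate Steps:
Q = 2166 (Q = -57*(-38) = 2166)
√(4608 + (Q + 16863)*(-35*177 + 23752)) = √(4608 + (2166 + 16863)*(-35*177 + 23752)) = √(4608 + 19029*(-6195 + 23752)) = √(4608 + 19029*17557) = √(4608 + 334092153) = √334096761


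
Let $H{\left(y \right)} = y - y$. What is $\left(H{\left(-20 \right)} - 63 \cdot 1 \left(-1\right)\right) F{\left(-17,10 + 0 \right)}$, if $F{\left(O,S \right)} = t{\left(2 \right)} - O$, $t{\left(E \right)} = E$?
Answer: $1197$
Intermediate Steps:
$H{\left(y \right)} = 0$
$F{\left(O,S \right)} = 2 - O$
$\left(H{\left(-20 \right)} - 63 \cdot 1 \left(-1\right)\right) F{\left(-17,10 + 0 \right)} = \left(0 - 63 \cdot 1 \left(-1\right)\right) \left(2 - -17\right) = \left(0 - -63\right) \left(2 + 17\right) = \left(0 + 63\right) 19 = 63 \cdot 19 = 1197$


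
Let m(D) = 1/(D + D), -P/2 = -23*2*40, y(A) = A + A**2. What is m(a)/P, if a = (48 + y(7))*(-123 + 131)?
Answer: 1/6123520 ≈ 1.6330e-7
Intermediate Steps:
P = 3680 (P = -2*(-23*2)*40 = -(-92)*40 = -2*(-1840) = 3680)
a = 832 (a = (48 + 7*(1 + 7))*(-123 + 131) = (48 + 7*8)*8 = (48 + 56)*8 = 104*8 = 832)
m(D) = 1/(2*D)
m(a)/P = ((1/2)/832)/3680 = ((1/2)*(1/832))*(1/3680) = (1/1664)*(1/3680) = 1/6123520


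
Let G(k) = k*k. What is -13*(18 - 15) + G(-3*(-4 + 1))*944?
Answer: 76425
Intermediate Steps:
G(k) = k**2
-13*(18 - 15) + G(-3*(-4 + 1))*944 = -13*(18 - 15) + (-3*(-4 + 1))**2*944 = -13*3 + (-3*(-3))**2*944 = -39 + 9**2*944 = -39 + 81*944 = -39 + 76464 = 76425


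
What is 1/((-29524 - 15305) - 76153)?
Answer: -1/120982 ≈ -8.2657e-6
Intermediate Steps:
1/((-29524 - 15305) - 76153) = 1/(-44829 - 76153) = 1/(-120982) = -1/120982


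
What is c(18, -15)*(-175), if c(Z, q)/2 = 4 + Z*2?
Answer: -14000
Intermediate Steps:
c(Z, q) = 8 + 4*Z (c(Z, q) = 2*(4 + Z*2) = 2*(4 + 2*Z) = 8 + 4*Z)
c(18, -15)*(-175) = (8 + 4*18)*(-175) = (8 + 72)*(-175) = 80*(-175) = -14000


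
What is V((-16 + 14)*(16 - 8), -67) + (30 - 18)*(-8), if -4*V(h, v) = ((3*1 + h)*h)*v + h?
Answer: 3392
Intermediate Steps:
V(h, v) = -h/4 - h*v*(3 + h)/4 (V(h, v) = -(((3*1 + h)*h)*v + h)/4 = -(((3 + h)*h)*v + h)/4 = -((h*(3 + h))*v + h)/4 = -(h*v*(3 + h) + h)/4 = -(h + h*v*(3 + h))/4 = -h/4 - h*v*(3 + h)/4)
V((-16 + 14)*(16 - 8), -67) + (30 - 18)*(-8) = -(-16 + 14)*(16 - 8)*(1 + 3*(-67) + ((-16 + 14)*(16 - 8))*(-67))/4 + (30 - 18)*(-8) = -(-2*8)*(1 - 201 - 2*8*(-67))/4 + 12*(-8) = -¼*(-16)*(1 - 201 - 16*(-67)) - 96 = -¼*(-16)*(1 - 201 + 1072) - 96 = -¼*(-16)*872 - 96 = 3488 - 96 = 3392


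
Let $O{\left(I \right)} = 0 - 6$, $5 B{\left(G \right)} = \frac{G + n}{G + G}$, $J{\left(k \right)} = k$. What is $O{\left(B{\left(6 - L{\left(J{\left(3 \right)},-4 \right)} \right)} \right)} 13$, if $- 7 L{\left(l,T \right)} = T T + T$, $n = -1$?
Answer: $-78$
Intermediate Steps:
$L{\left(l,T \right)} = - \frac{T}{7} - \frac{T^{2}}{7}$ ($L{\left(l,T \right)} = - \frac{T T + T}{7} = - \frac{T^{2} + T}{7} = - \frac{T + T^{2}}{7} = - \frac{T}{7} - \frac{T^{2}}{7}$)
$B{\left(G \right)} = \frac{-1 + G}{10 G}$ ($B{\left(G \right)} = \frac{\left(G - 1\right) \frac{1}{G + G}}{5} = \frac{\left(-1 + G\right) \frac{1}{2 G}}{5} = \frac{\frac{1}{2} \frac{1}{G} \left(-1 + G\right)}{5} = \frac{-1 + G}{10 G}$)
$O{\left(I \right)} = -6$ ($O{\left(I \right)} = 0 - 6 = -6$)
$O{\left(B{\left(6 - L{\left(J{\left(3 \right)},-4 \right)} \right)} \right)} 13 = \left(-6\right) 13 = -78$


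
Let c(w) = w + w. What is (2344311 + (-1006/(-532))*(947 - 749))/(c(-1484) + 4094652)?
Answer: 77960790/136048493 ≈ 0.57304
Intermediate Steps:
c(w) = 2*w
(2344311 + (-1006/(-532))*(947 - 749))/(c(-1484) + 4094652) = (2344311 + (-1006/(-532))*(947 - 749))/(2*(-1484) + 4094652) = (2344311 - 1006*(-1/532)*198)/(-2968 + 4094652) = (2344311 + (503/266)*198)/4091684 = (2344311 + 49797/133)*(1/4091684) = (311843160/133)*(1/4091684) = 77960790/136048493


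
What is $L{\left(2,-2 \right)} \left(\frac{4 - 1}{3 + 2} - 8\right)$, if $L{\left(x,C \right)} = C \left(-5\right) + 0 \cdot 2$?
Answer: $-74$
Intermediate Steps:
$L{\left(x,C \right)} = - 5 C$ ($L{\left(x,C \right)} = - 5 C + 0 = - 5 C$)
$L{\left(2,-2 \right)} \left(\frac{4 - 1}{3 + 2} - 8\right) = \left(-5\right) \left(-2\right) \left(\frac{4 - 1}{3 + 2} - 8\right) = 10 \left(\frac{3}{5} - 8\right) = 10 \left(- \frac{37}{5}\right) = -74$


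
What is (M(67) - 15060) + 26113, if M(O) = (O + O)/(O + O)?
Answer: 11054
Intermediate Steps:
M(O) = 1 (M(O) = (2*O)/((2*O)) = (2*O)*(1/(2*O)) = 1)
(M(67) - 15060) + 26113 = (1 - 15060) + 26113 = -15059 + 26113 = 11054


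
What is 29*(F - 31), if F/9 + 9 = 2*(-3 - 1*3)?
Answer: -6380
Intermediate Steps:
F = -189 (F = -81 + 9*(2*(-3 - 1*3)) = -81 + 9*(2*(-3 - 3)) = -81 + 9*(2*(-6)) = -81 + 9*(-12) = -81 - 108 = -189)
29*(F - 31) = 29*(-189 - 31) = 29*(-220) = -6380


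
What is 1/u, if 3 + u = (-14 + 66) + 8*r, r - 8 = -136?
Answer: -1/975 ≈ -0.0010256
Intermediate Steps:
r = -128 (r = 8 - 136 = -128)
u = -975 (u = -3 + ((-14 + 66) + 8*(-128)) = -3 + (52 - 1024) = -3 - 972 = -975)
1/u = 1/(-975) = -1/975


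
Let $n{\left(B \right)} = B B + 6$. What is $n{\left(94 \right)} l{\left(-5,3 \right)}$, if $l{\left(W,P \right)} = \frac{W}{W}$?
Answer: $8842$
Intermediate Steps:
$l{\left(W,P \right)} = 1$
$n{\left(B \right)} = 6 + B^{2}$ ($n{\left(B \right)} = B^{2} + 6 = 6 + B^{2}$)
$n{\left(94 \right)} l{\left(-5,3 \right)} = \left(6 + 94^{2}\right) 1 = \left(6 + 8836\right) 1 = 8842 \cdot 1 = 8842$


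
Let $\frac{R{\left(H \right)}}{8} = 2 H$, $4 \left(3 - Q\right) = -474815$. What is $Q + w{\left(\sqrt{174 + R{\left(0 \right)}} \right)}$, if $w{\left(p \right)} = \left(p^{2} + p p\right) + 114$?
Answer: $\frac{476675}{4} \approx 1.1917 \cdot 10^{5}$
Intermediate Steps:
$Q = \frac{474827}{4}$ ($Q = 3 - - \frac{474815}{4} = 3 + \frac{474815}{4} = \frac{474827}{4} \approx 1.1871 \cdot 10^{5}$)
$R{\left(H \right)} = 16 H$ ($R{\left(H \right)} = 8 \cdot 2 H = 16 H$)
$w{\left(p \right)} = 114 + 2 p^{2}$ ($w{\left(p \right)} = \left(p^{2} + p^{2}\right) + 114 = 2 p^{2} + 114 = 114 + 2 p^{2}$)
$Q + w{\left(\sqrt{174 + R{\left(0 \right)}} \right)} = \frac{474827}{4} + \left(114 + 2 \left(\sqrt{174 + 16 \cdot 0}\right)^{2}\right) = \frac{474827}{4} + \left(114 + 2 \left(\sqrt{174 + 0}\right)^{2}\right) = \frac{474827}{4} + \left(114 + 2 \left(\sqrt{174}\right)^{2}\right) = \frac{474827}{4} + \left(114 + 2 \cdot 174\right) = \frac{474827}{4} + \left(114 + 348\right) = \frac{474827}{4} + 462 = \frac{476675}{4}$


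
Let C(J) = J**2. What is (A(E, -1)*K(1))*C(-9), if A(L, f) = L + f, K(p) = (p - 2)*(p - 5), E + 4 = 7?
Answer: 648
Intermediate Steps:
E = 3 (E = -4 + 7 = 3)
K(p) = (-5 + p)*(-2 + p) (K(p) = (-2 + p)*(-5 + p) = (-5 + p)*(-2 + p))
(A(E, -1)*K(1))*C(-9) = ((3 - 1)*(10 + 1**2 - 7*1))*(-9)**2 = (2*(10 + 1 - 7))*81 = (2*4)*81 = 8*81 = 648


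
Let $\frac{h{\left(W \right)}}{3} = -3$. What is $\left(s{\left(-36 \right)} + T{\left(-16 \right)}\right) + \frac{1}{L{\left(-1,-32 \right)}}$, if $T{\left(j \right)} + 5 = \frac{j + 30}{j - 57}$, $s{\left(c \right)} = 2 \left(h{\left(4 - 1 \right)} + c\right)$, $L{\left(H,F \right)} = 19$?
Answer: $- \frac{131958}{1387} \approx -95.139$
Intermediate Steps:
$h{\left(W \right)} = -9$ ($h{\left(W \right)} = 3 \left(-3\right) = -9$)
$s{\left(c \right)} = -18 + 2 c$ ($s{\left(c \right)} = 2 \left(-9 + c\right) = -18 + 2 c$)
$T{\left(j \right)} = -5 + \frac{30 + j}{-57 + j}$ ($T{\left(j \right)} = -5 + \frac{j + 30}{j - 57} = -5 + \frac{30 + j}{-57 + j}$)
$\left(s{\left(-36 \right)} + T{\left(-16 \right)}\right) + \frac{1}{L{\left(-1,-32 \right)}} = \left(\left(-18 + 2 \left(-36\right)\right) + \frac{315 - -64}{-57 - 16}\right) + \frac{1}{19} = \left(\left(-18 - 72\right) + \frac{315 + 64}{-73}\right) + \frac{1}{19} = \left(-90 - \frac{379}{73}\right) + \frac{1}{19} = - \frac{6949}{73} + \frac{1}{19} = - \frac{131958}{1387}$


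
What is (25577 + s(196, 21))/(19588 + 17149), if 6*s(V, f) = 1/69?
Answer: 10588879/15209118 ≈ 0.69622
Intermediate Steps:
s(V, f) = 1/414 (s(V, f) = (1/6)/69 = (1/6)*(1/69) = 1/414)
(25577 + s(196, 21))/(19588 + 17149) = (25577 + 1/414)/(19588 + 17149) = (10588879/414)/36737 = (10588879/414)*(1/36737) = 10588879/15209118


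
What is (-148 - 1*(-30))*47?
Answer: -5546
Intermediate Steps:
(-148 - 1*(-30))*47 = (-148 + 30)*47 = -118*47 = -5546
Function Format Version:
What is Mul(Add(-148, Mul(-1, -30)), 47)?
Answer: -5546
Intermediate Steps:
Mul(Add(-148, Mul(-1, -30)), 47) = Mul(Add(-148, 30), 47) = Mul(-118, 47) = -5546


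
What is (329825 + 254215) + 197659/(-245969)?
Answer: 143655537101/245969 ≈ 5.8404e+5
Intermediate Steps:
(329825 + 254215) + 197659/(-245969) = 584040 + 197659*(-1/245969) = 584040 - 197659/245969 = 143655537101/245969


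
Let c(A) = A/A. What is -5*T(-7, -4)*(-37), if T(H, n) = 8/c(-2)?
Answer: 1480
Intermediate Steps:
c(A) = 1
T(H, n) = 8 (T(H, n) = 8/1 = 8*1 = 8)
-5*T(-7, -4)*(-37) = -5*8*(-37) = -40*(-37) = 1480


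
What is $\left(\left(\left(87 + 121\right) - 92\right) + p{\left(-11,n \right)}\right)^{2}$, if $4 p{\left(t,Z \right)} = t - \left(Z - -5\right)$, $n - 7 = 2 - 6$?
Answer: $\frac{198025}{16} \approx 12377.0$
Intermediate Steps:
$n = 3$ ($n = 7 + \left(2 - 6\right) = 7 - 4 = 3$)
$p{\left(t,Z \right)} = - \frac{5}{4} - \frac{Z}{4} + \frac{t}{4}$ ($p{\left(t,Z \right)} = \frac{t - \left(Z - -5\right)}{4} = \frac{t - \left(Z + 5\right)}{4} = \frac{t - \left(5 + Z\right)}{4} = \frac{-5 + t - Z}{4} = - \frac{5}{4} - \frac{Z}{4} + \frac{t}{4}$)
$\left(\left(\left(87 + 121\right) - 92\right) + p{\left(-11,n \right)}\right)^{2} = \left(\left(\left(87 + 121\right) - 92\right) - \frac{19}{4}\right)^{2} = \left(\left(208 - 92\right) - \frac{19}{4}\right)^{2} = \left(116 - \frac{19}{4}\right)^{2} = \left(\frac{445}{4}\right)^{2} = \frac{198025}{16}$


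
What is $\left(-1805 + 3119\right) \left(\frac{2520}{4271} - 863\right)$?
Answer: $- \frac{4839925842}{4271} \approx -1.1332 \cdot 10^{6}$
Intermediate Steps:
$\left(-1805 + 3119\right) \left(\frac{2520}{4271} - 863\right) = 1314 \left(2520 \cdot \frac{1}{4271} - 863\right) = 1314 \left(\frac{2520}{4271} - 863\right) = 1314 \left(- \frac{3683353}{4271}\right) = - \frac{4839925842}{4271}$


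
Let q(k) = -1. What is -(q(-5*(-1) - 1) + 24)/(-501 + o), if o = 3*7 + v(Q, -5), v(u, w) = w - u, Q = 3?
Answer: 23/488 ≈ 0.047131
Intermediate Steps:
o = 13 (o = 3*7 + (-5 - 1*3) = 21 + (-5 - 3) = 21 - 8 = 13)
-(q(-5*(-1) - 1) + 24)/(-501 + o) = -(-1 + 24)/(-501 + 13) = -23/(-488) = -23*(-1)/488 = -1*(-23/488) = 23/488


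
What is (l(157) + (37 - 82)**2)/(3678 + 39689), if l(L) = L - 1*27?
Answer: 2155/43367 ≈ 0.049692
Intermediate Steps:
l(L) = -27 + L (l(L) = L - 27 = -27 + L)
(l(157) + (37 - 82)**2)/(3678 + 39689) = ((-27 + 157) + (37 - 82)**2)/(3678 + 39689) = (130 + (-45)**2)/43367 = (130 + 2025)*(1/43367) = 2155*(1/43367) = 2155/43367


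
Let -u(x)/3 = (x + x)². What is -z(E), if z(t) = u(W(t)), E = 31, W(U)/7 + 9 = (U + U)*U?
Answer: 2151826572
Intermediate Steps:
W(U) = -63 + 14*U² (W(U) = -63 + 7*((U + U)*U) = -63 + 7*((2*U)*U) = -63 + 7*(2*U²) = -63 + 14*U²)
u(x) = -12*x² (u(x) = -3*(x + x)² = -3*4*x² = -12*x²)
z(t) = -12*(-63 + 14*t²)²
-z(E) = -(-588)*(-9 + 2*31²)² = -(-588)*(-9 + 2*961)² = -(-588)*(-9 + 1922)² = -(-588)*1913² = -(-588)*3659569 = -1*(-2151826572) = 2151826572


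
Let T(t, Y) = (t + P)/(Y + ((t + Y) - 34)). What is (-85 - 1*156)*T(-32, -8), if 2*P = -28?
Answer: -5543/41 ≈ -135.20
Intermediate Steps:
P = -14 (P = (½)*(-28) = -14)
T(t, Y) = (-14 + t)/(-34 + t + 2*Y) (T(t, Y) = (t - 14)/(Y + ((t + Y) - 34)) = (-14 + t)/(Y + ((Y + t) - 34)) = (-14 + t)/(Y + (-34 + Y + t)) = (-14 + t)/(-34 + t + 2*Y))
(-85 - 1*156)*T(-32, -8) = (-85 - 1*156)*((-14 - 32)/(-34 - 32 + 2*(-8))) = (-85 - 156)*(-46/(-34 - 32 - 16)) = -241*(-46)/(-82) = -(-241)*(-46)/82 = -241*23/41 = -5543/41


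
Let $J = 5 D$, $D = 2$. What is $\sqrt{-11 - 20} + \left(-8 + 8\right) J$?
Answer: $i \sqrt{31} \approx 5.5678 i$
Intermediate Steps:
$J = 10$ ($J = 5 \cdot 2 = 10$)
$\sqrt{-11 - 20} + \left(-8 + 8\right) J = \sqrt{-11 - 20} + \left(-8 + 8\right) 10 = \sqrt{-31} + 0 \cdot 10 = i \sqrt{31} + 0 = i \sqrt{31}$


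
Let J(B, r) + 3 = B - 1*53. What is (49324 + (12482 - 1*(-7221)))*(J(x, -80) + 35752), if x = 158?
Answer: 2474894058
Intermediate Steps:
J(B, r) = -56 + B (J(B, r) = -3 + (B - 1*53) = -3 + (B - 53) = -3 + (-53 + B) = -56 + B)
(49324 + (12482 - 1*(-7221)))*(J(x, -80) + 35752) = (49324 + (12482 - 1*(-7221)))*((-56 + 158) + 35752) = (49324 + (12482 + 7221))*(102 + 35752) = (49324 + 19703)*35854 = 69027*35854 = 2474894058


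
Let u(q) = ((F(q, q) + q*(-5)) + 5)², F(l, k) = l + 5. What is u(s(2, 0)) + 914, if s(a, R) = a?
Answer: 918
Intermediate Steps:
F(l, k) = 5 + l
u(q) = (10 - 4*q)² (u(q) = (((5 + q) + q*(-5)) + 5)² = (((5 + q) - 5*q) + 5)² = ((5 - 4*q) + 5)² = (10 - 4*q)²)
u(s(2, 0)) + 914 = 4*(5 - 2*2)² + 914 = 4*(5 - 4)² + 914 = 4*1² + 914 = 4*1 + 914 = 4 + 914 = 918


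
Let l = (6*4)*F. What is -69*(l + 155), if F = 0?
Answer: -10695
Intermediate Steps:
l = 0 (l = (6*4)*0 = 24*0 = 0)
-69*(l + 155) = -69*(0 + 155) = -69*155 = -10695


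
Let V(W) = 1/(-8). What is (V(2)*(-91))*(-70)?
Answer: -3185/4 ≈ -796.25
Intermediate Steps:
V(W) = -⅛
(V(2)*(-91))*(-70) = -⅛*(-91)*(-70) = (91/8)*(-70) = -3185/4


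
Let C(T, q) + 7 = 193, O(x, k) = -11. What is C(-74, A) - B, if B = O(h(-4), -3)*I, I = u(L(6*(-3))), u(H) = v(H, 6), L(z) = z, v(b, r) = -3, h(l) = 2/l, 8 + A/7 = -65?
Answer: 153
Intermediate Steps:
A = -511 (A = -56 + 7*(-65) = -56 - 455 = -511)
C(T, q) = 186 (C(T, q) = -7 + 193 = 186)
u(H) = -3
I = -3
B = 33 (B = -11*(-3) = 33)
C(-74, A) - B = 186 - 1*33 = 186 - 33 = 153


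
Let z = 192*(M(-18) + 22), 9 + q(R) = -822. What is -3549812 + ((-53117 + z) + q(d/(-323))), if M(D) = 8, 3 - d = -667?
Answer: -3598000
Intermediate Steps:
d = 670 (d = 3 - 1*(-667) = 3 + 667 = 670)
q(R) = -831 (q(R) = -9 - 822 = -831)
z = 5760 (z = 192*(8 + 22) = 192*30 = 5760)
-3549812 + ((-53117 + z) + q(d/(-323))) = -3549812 + ((-53117 + 5760) - 831) = -3549812 + (-47357 - 831) = -3549812 - 48188 = -3598000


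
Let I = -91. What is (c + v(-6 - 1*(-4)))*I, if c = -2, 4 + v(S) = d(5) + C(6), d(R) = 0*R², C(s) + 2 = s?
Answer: 182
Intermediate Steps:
C(s) = -2 + s
d(R) = 0
v(S) = 0 (v(S) = -4 + (0 + (-2 + 6)) = -4 + (0 + 4) = -4 + 4 = 0)
(c + v(-6 - 1*(-4)))*I = (-2 + 0)*(-91) = -2*(-91) = 182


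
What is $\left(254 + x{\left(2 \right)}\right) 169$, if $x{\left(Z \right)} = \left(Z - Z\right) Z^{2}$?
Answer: $42926$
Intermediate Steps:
$x{\left(Z \right)} = 0$ ($x{\left(Z \right)} = 0 Z^{2} = 0$)
$\left(254 + x{\left(2 \right)}\right) 169 = \left(254 + 0\right) 169 = 254 \cdot 169 = 42926$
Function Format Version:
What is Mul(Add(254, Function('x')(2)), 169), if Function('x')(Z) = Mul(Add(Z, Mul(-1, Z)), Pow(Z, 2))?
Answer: 42926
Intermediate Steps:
Function('x')(Z) = 0 (Function('x')(Z) = Mul(0, Pow(Z, 2)) = 0)
Mul(Add(254, Function('x')(2)), 169) = Mul(Add(254, 0), 169) = Mul(254, 169) = 42926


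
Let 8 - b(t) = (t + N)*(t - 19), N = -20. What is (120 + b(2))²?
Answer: 31684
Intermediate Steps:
b(t) = 8 - (-20 + t)*(-19 + t) (b(t) = 8 - (t - 20)*(t - 19) = 8 - (-20 + t)*(-19 + t))
(120 + b(2))² = (120 + (-372 - 1*2² + 39*2))² = (120 + (-372 - 1*4 + 78))² = (120 + (-372 - 4 + 78))² = (120 - 298)² = (-178)² = 31684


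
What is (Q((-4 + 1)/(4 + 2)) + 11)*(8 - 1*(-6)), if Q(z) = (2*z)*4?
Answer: 98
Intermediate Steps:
Q(z) = 8*z
(Q((-4 + 1)/(4 + 2)) + 11)*(8 - 1*(-6)) = (8*((-4 + 1)/(4 + 2)) + 11)*(8 - 1*(-6)) = (8*(-3/6) + 11)*(8 + 6) = (8*(-3*⅙) + 11)*14 = (8*(-½) + 11)*14 = (-4 + 11)*14 = 7*14 = 98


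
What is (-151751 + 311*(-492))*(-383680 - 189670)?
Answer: 174735866050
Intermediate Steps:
(-151751 + 311*(-492))*(-383680 - 189670) = (-151751 - 153012)*(-573350) = -304763*(-573350) = 174735866050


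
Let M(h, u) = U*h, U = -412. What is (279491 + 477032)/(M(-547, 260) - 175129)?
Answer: 756523/50235 ≈ 15.060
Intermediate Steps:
M(h, u) = -412*h
(279491 + 477032)/(M(-547, 260) - 175129) = (279491 + 477032)/(-412*(-547) - 175129) = 756523/(225364 - 175129) = 756523/50235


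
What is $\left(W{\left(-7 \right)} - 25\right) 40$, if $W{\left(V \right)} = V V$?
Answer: $960$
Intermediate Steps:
$W{\left(V \right)} = V^{2}$
$\left(W{\left(-7 \right)} - 25\right) 40 = \left(\left(-7\right)^{2} - 25\right) 40 = \left(49 - 25\right) 40 = 24 \cdot 40 = 960$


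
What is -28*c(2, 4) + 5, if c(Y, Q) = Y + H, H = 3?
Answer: -135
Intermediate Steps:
c(Y, Q) = 3 + Y (c(Y, Q) = Y + 3 = 3 + Y)
-28*c(2, 4) + 5 = -28*(3 + 2) + 5 = -28*5 + 5 = -140 + 5 = -135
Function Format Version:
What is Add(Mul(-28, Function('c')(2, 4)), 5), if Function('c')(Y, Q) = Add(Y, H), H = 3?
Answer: -135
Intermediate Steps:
Function('c')(Y, Q) = Add(3, Y) (Function('c')(Y, Q) = Add(Y, 3) = Add(3, Y))
Add(Mul(-28, Function('c')(2, 4)), 5) = Add(Mul(-28, Add(3, 2)), 5) = Add(Mul(-28, 5), 5) = Add(-140, 5) = -135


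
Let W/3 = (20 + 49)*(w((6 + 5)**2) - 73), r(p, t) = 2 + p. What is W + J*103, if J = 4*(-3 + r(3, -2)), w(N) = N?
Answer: 10760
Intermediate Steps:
W = 9936 (W = 3*((20 + 49)*((6 + 5)**2 - 73)) = 3*(69*(11**2 - 73)) = 3*(69*(121 - 73)) = 3*(69*48) = 3*3312 = 9936)
J = 8 (J = 4*(-3 + (2 + 3)) = 4*(-3 + 5) = 4*2 = 8)
W + J*103 = 9936 + 8*103 = 9936 + 824 = 10760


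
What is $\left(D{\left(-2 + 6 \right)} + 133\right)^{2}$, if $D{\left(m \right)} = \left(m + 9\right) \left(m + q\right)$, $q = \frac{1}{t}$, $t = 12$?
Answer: $\frac{4986289}{144} \approx 34627.0$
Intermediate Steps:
$q = \frac{1}{12} \approx 0.083333$
$D{\left(m \right)} = \left(9 + m\right) \left(\frac{1}{12} + m\right)$ ($D{\left(m \right)} = \left(m + 9\right) \left(m + \frac{1}{12}\right) = \left(9 + m\right) \left(\frac{1}{12} + m\right)$)
$\left(D{\left(-2 + 6 \right)} + 133\right)^{2} = \left(\left(\frac{3}{4} + \left(-2 + 6\right)^{2} + \frac{109 \left(-2 + 6\right)}{12}\right) + 133\right)^{2} = \left(\left(\frac{3}{4} + 4^{2} + \frac{109}{12} \cdot 4\right) + 133\right)^{2} = \left(\left(\frac{3}{4} + 16 + \frac{109}{3}\right) + 133\right)^{2} = \left(\frac{637}{12} + 133\right)^{2} = \left(\frac{2233}{12}\right)^{2} = \frac{4986289}{144}$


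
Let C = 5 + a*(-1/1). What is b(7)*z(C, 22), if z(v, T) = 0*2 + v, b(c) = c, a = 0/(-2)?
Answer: 35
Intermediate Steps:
a = 0 (a = 0*(-1/2) = 0)
C = 5 (C = 5 + 0*(-1/1) = 5 + 0*(-1*1) = 5 + 0*(-1) = 5 + 0 = 5)
z(v, T) = v (z(v, T) = 0 + v = v)
b(7)*z(C, 22) = 7*5 = 35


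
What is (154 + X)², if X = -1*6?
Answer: 21904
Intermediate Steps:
X = -6
(154 + X)² = (154 - 6)² = 148² = 21904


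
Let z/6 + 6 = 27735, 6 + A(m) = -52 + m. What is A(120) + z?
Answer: 166436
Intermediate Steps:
A(m) = -58 + m (A(m) = -6 + (-52 + m) = -58 + m)
z = 166374 (z = -36 + 6*27735 = -36 + 166410 = 166374)
A(120) + z = (-58 + 120) + 166374 = 62 + 166374 = 166436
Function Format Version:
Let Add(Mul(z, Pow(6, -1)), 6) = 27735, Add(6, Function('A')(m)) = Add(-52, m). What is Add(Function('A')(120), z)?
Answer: 166436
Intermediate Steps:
Function('A')(m) = Add(-58, m) (Function('A')(m) = Add(-6, Add(-52, m)) = Add(-58, m))
z = 166374 (z = Add(-36, Mul(6, 27735)) = Add(-36, 166410) = 166374)
Add(Function('A')(120), z) = Add(Add(-58, 120), 166374) = Add(62, 166374) = 166436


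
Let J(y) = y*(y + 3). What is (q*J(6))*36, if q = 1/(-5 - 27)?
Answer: -243/4 ≈ -60.750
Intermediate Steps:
J(y) = y*(3 + y)
q = -1/32 (q = 1/(-32) = -1/32 ≈ -0.031250)
(q*J(6))*36 = -3*(3 + 6)/16*36 = -3*9/16*36 = -1/32*54*36 = -27/16*36 = -243/4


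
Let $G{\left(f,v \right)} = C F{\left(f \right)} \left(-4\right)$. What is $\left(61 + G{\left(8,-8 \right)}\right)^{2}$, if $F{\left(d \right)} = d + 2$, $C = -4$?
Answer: $48841$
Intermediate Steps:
$F{\left(d \right)} = 2 + d$
$G{\left(f,v \right)} = 32 + 16 f$ ($G{\left(f,v \right)} = - 4 \left(2 + f\right) \left(-4\right) = \left(-8 - 4 f\right) \left(-4\right) = 32 + 16 f$)
$\left(61 + G{\left(8,-8 \right)}\right)^{2} = \left(61 + \left(32 + 16 \cdot 8\right)\right)^{2} = \left(61 + \left(32 + 128\right)\right)^{2} = \left(61 + 160\right)^{2} = 221^{2} = 48841$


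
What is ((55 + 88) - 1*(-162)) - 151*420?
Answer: -63115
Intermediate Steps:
((55 + 88) - 1*(-162)) - 151*420 = (143 + 162) - 63420 = 305 - 63420 = -63115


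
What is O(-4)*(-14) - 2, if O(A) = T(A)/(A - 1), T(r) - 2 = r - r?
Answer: 18/5 ≈ 3.6000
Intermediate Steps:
T(r) = 2 (T(r) = 2 + (r - r) = 2 + 0 = 2)
O(A) = 2/(-1 + A) (O(A) = 2/(A - 1) = 2/(-1 + A))
O(-4)*(-14) - 2 = (2/(-1 - 4))*(-14) - 2 = (2/(-5))*(-14) - 2 = (2*(-⅕))*(-14) - 2 = -⅖*(-14) - 2 = 28/5 - 2 = 18/5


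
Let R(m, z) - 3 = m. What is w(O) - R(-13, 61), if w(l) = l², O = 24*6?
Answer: 20746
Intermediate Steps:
O = 144
R(m, z) = 3 + m
w(O) - R(-13, 61) = 144² - (3 - 13) = 20736 - 1*(-10) = 20736 + 10 = 20746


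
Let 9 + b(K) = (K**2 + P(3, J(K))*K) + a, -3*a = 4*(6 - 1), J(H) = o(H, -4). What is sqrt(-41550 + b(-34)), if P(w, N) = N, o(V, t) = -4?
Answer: I*sqrt(362463)/3 ≈ 200.68*I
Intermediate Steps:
J(H) = -4
a = -20/3 (a = -4*(6 - 1)/3 = -4*5/3 = -1/3*20 = -20/3 ≈ -6.6667)
b(K) = -47/3 + K**2 - 4*K (b(K) = -9 + ((K**2 - 4*K) - 20/3) = -9 + (-20/3 + K**2 - 4*K) = -47/3 + K**2 - 4*K)
sqrt(-41550 + b(-34)) = sqrt(-41550 + (-47/3 + (-34)**2 - 4*(-34))) = sqrt(-41550 + (-47/3 + 1156 + 136)) = sqrt(-41550 + 3829/3) = sqrt(-120821/3) = I*sqrt(362463)/3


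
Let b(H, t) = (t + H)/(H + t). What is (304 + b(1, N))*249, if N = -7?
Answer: 75945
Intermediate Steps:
b(H, t) = 1 (b(H, t) = (H + t)/(H + t) = 1)
(304 + b(1, N))*249 = (304 + 1)*249 = 305*249 = 75945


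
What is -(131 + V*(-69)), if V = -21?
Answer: -1580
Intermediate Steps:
-(131 + V*(-69)) = -(131 - 21*(-69)) = -(131 + 1449) = -1*1580 = -1580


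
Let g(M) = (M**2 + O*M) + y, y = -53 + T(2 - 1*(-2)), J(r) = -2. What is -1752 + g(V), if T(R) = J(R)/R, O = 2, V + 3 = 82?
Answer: 9187/2 ≈ 4593.5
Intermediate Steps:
V = 79 (V = -3 + 82 = 79)
T(R) = -2/R
y = -107/2 (y = -53 - 2/(2 - 1*(-2)) = -53 - 2/(2 + 2) = -53 - 2/4 = -53 - 2*1/4 = -53 - 1/2 = -107/2 ≈ -53.500)
g(M) = -107/2 + M**2 + 2*M (g(M) = (M**2 + 2*M) - 107/2 = -107/2 + M**2 + 2*M)
-1752 + g(V) = -1752 + (-107/2 + 79**2 + 2*79) = -1752 + (-107/2 + 6241 + 158) = -1752 + 12691/2 = 9187/2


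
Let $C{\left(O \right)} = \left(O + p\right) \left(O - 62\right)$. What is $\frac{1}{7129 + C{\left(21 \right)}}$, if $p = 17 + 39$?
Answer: $\frac{1}{3972} \approx 0.00025176$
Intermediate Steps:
$p = 56$
$C{\left(O \right)} = \left(-62 + O\right) \left(56 + O\right)$ ($C{\left(O \right)} = \left(O + 56\right) \left(O - 62\right) = \left(56 + O\right) \left(-62 + O\right) = \left(-62 + O\right) \left(56 + O\right)$)
$\frac{1}{7129 + C{\left(21 \right)}} = \frac{1}{7129 - \left(3598 - 441\right)} = \frac{1}{7129 - 3157} = \frac{1}{3972}$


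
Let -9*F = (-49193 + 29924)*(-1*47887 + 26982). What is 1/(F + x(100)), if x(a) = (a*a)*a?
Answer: -1/43757605 ≈ -2.2853e-8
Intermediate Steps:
x(a) = a³ (x(a) = a²*a = a³)
F = -44757605 (F = -(-49193 + 29924)*(-1*47887 + 26982)/9 = -(-2141)*(-47887 + 26982) = -(-2141)*(-20905) = -⅑*402818445 = -44757605)
1/(F + x(100)) = 1/(-44757605 + 100³) = 1/(-44757605 + 1000000) = 1/(-43757605) = -1/43757605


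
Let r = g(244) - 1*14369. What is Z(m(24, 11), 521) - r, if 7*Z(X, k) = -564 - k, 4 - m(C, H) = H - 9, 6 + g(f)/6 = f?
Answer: 12786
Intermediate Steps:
g(f) = -36 + 6*f
m(C, H) = 13 - H (m(C, H) = 4 - (H - 9) = 4 - (-9 + H) = 4 + (9 - H) = 13 - H)
Z(X, k) = -564/7 - k/7 (Z(X, k) = (-564 - k)/7 = -564/7 - k/7)
r = -12941 (r = (-36 + 6*244) - 1*14369 = (-36 + 1464) - 14369 = 1428 - 14369 = -12941)
Z(m(24, 11), 521) - r = (-564/7 - ⅐*521) - 1*(-12941) = (-564/7 - 521/7) + 12941 = -155 + 12941 = 12786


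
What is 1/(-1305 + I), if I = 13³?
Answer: 1/892 ≈ 0.0011211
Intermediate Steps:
I = 2197
1/(-1305 + I) = 1/(-1305 + 2197) = 1/892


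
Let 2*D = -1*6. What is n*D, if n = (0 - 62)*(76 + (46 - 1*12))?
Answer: 20460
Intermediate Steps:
D = -3 (D = (-1*6)/2 = (½)*(-6) = -3)
n = -6820 (n = -62*(76 + (46 - 12)) = -62*(76 + 34) = -62*110 = -6820)
n*D = -6820*(-3) = 20460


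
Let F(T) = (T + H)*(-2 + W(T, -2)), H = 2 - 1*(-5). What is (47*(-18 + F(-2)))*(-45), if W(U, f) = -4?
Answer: 101520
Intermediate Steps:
H = 7 (H = 2 + 5 = 7)
F(T) = -42 - 6*T (F(T) = (T + 7)*(-2 - 4) = (7 + T)*(-6) = -42 - 6*T)
(47*(-18 + F(-2)))*(-45) = (47*(-18 + (-42 - 6*(-2))))*(-45) = (47*(-18 + (-42 + 12)))*(-45) = (47*(-18 - 30))*(-45) = (47*(-48))*(-45) = -2256*(-45) = 101520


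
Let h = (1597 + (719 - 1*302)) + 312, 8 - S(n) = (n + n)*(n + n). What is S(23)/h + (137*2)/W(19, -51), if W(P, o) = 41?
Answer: 275448/47683 ≈ 5.7766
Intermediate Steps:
S(n) = 8 - 4*n² (S(n) = 8 - (n + n)*(n + n) = 8 - 2*n*2*n = 8 - 4*n²)
h = 2326 (h = (1597 + (719 - 302)) + 312 = (1597 + 417) + 312 = 2014 + 312 = 2326)
S(23)/h + (137*2)/W(19, -51) = (8 - 4*23²)/2326 + (137*2)/41 = (8 - 4*529)*(1/2326) + 274*(1/41) = (8 - 2116)*(1/2326) + 274/41 = -2108*1/2326 + 274/41 = -1054/1163 + 274/41 = 275448/47683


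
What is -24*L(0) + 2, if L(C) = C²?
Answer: 2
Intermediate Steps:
-24*L(0) + 2 = -24*0² + 2 = -24*0 + 2 = 0 + 2 = 2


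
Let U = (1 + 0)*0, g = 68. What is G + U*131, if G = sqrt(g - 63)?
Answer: sqrt(5) ≈ 2.2361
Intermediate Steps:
U = 0 (U = 1*0 = 0)
G = sqrt(5) (G = sqrt(68 - 63) = sqrt(5) ≈ 2.2361)
G + U*131 = sqrt(5) + 0*131 = sqrt(5) + 0 = sqrt(5)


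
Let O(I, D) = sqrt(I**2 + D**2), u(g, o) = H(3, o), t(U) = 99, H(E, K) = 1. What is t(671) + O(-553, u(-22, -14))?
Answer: 99 + sqrt(305810) ≈ 652.00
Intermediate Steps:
u(g, o) = 1
O(I, D) = sqrt(D**2 + I**2)
t(671) + O(-553, u(-22, -14)) = 99 + sqrt(1**2 + (-553)**2) = 99 + sqrt(1 + 305809) = 99 + sqrt(305810)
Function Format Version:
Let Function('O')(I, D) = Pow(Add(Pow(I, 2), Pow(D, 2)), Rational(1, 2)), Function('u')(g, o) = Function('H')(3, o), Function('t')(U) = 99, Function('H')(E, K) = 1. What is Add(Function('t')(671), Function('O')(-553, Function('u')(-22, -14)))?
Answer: Add(99, Pow(305810, Rational(1, 2))) ≈ 652.00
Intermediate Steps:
Function('u')(g, o) = 1
Function('O')(I, D) = Pow(Add(Pow(D, 2), Pow(I, 2)), Rational(1, 2))
Add(Function('t')(671), Function('O')(-553, Function('u')(-22, -14))) = Add(99, Pow(Add(Pow(1, 2), Pow(-553, 2)), Rational(1, 2))) = Add(99, Pow(Add(1, 305809), Rational(1, 2))) = Add(99, Pow(305810, Rational(1, 2)))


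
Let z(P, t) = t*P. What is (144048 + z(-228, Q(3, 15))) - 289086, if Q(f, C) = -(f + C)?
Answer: -140934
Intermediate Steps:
Q(f, C) = -C - f (Q(f, C) = -(C + f) = -C - f)
z(P, t) = P*t
(144048 + z(-228, Q(3, 15))) - 289086 = (144048 - 228*(-1*15 - 1*3)) - 289086 = (144048 - 228*(-15 - 3)) - 289086 = (144048 - 228*(-18)) - 289086 = (144048 + 4104) - 289086 = 148152 - 289086 = -140934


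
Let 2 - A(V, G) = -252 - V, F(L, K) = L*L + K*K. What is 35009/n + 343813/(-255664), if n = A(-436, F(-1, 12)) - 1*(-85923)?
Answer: -20528329457/21920887024 ≈ -0.93647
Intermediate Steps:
F(L, K) = K² + L² (F(L, K) = L² + K² = K² + L²)
A(V, G) = 254 + V (A(V, G) = 2 - (-252 - V) = 2 + (252 + V) = 254 + V)
n = 85741 (n = (254 - 436) - 1*(-85923) = -182 + 85923 = 85741)
35009/n + 343813/(-255664) = 35009/85741 + 343813/(-255664) = 35009*(1/85741) + 343813*(-1/255664) = 35009/85741 - 343813/255664 = -20528329457/21920887024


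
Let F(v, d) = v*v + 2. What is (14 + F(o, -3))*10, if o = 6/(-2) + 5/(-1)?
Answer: 800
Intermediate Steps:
o = -8 (o = 6*(-½) + 5*(-1) = -3 - 5 = -8)
F(v, d) = 2 + v² (F(v, d) = v² + 2 = 2 + v²)
(14 + F(o, -3))*10 = (14 + (2 + (-8)²))*10 = (14 + (2 + 64))*10 = (14 + 66)*10 = 80*10 = 800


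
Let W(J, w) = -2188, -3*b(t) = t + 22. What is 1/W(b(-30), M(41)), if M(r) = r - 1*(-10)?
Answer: -1/2188 ≈ -0.00045704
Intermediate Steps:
b(t) = -22/3 - t/3 (b(t) = -(t + 22)/3 = -(22 + t)/3 = -22/3 - t/3)
M(r) = 10 + r (M(r) = r + 10 = 10 + r)
1/W(b(-30), M(41)) = 1/(-2188) = -1/2188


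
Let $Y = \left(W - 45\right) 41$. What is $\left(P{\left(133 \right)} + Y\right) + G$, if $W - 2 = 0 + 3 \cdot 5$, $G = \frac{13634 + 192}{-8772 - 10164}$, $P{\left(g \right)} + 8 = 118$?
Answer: $- \frac{9834697}{9468} \approx -1038.7$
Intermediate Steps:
$P{\left(g \right)} = 110$ ($P{\left(g \right)} = -8 + 118 = 110$)
$G = - \frac{6913}{9468}$ ($G = \frac{13826}{-18936} = 13826 \left(- \frac{1}{18936}\right) = - \frac{6913}{9468} \approx -0.73014$)
$W = 17$ ($W = 2 + \left(0 + 3 \cdot 5\right) = 2 + \left(0 + 15\right) = 2 + 15 = 17$)
$Y = -1148$ ($Y = \left(17 - 45\right) 41 = \left(-28\right) 41 = -1148$)
$\left(P{\left(133 \right)} + Y\right) + G = \left(110 - 1148\right) - \frac{6913}{9468} = -1038 - \frac{6913}{9468} = - \frac{9834697}{9468}$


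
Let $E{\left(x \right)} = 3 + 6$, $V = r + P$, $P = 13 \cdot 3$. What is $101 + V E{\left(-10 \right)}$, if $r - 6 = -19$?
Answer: $335$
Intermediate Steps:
$r = -13$ ($r = 6 - 19 = -13$)
$P = 39$
$V = 26$ ($V = -13 + 39 = 26$)
$E{\left(x \right)} = 9$
$101 + V E{\left(-10 \right)} = 101 + 26 \cdot 9 = 101 + 234 = 335$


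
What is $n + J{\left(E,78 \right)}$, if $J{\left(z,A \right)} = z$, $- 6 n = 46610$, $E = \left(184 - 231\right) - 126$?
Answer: $- \frac{23824}{3} \approx -7941.3$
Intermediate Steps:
$E = -173$ ($E = -47 - 126 = -173$)
$n = - \frac{23305}{3}$ ($n = \left(- \frac{1}{6}\right) 46610 = - \frac{23305}{3} \approx -7768.3$)
$n + J{\left(E,78 \right)} = - \frac{23305}{3} - 173 = - \frac{23824}{3}$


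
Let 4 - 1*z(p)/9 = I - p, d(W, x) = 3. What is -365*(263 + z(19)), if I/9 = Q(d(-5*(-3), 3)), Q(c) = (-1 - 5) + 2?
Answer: -289810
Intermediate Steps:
Q(c) = -4 (Q(c) = -6 + 2 = -4)
I = -36 (I = 9*(-4) = -36)
z(p) = 360 + 9*p (z(p) = 36 - 9*(-36 - p) = 36 + (324 + 9*p) = 360 + 9*p)
-365*(263 + z(19)) = -365*(263 + (360 + 9*19)) = -365*(263 + (360 + 171)) = -365*(263 + 531) = -365*794 = -289810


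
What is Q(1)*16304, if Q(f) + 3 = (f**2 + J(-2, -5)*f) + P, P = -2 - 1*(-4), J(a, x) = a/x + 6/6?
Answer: 114128/5 ≈ 22826.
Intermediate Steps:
J(a, x) = 1 + a/x (J(a, x) = a/x + 6*(1/6) = a/x + 1 = 1 + a/x)
P = 2 (P = -2 + 4 = 2)
Q(f) = -1 + f**2 + 7*f/5 (Q(f) = -3 + ((f**2 + ((-2 - 5)/(-5))*f) + 2) = -3 + ((f**2 + (-1/5*(-7))*f) + 2) = -3 + ((f**2 + 7*f/5) + 2) = -3 + (2 + f**2 + 7*f/5) = -1 + f**2 + 7*f/5)
Q(1)*16304 = (-1 + 1**2 + (7/5)*1)*16304 = (-1 + 1 + 7/5)*16304 = (7/5)*16304 = 114128/5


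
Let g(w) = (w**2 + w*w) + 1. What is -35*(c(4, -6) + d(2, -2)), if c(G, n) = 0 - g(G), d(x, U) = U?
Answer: 1225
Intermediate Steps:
g(w) = 1 + 2*w**2 (g(w) = (w**2 + w**2) + 1 = 2*w**2 + 1 = 1 + 2*w**2)
c(G, n) = -1 - 2*G**2 (c(G, n) = 0 - (1 + 2*G**2) = 0 + (-1 - 2*G**2) = -1 - 2*G**2)
-35*(c(4, -6) + d(2, -2)) = -35*((-1 - 2*4**2) - 2) = -35*((-1 - 2*16) - 2) = -35*((-1 - 32) - 2) = -35*(-33 - 2) = -35*(-35) = 1225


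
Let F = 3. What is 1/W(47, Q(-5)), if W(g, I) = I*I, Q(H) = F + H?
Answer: ¼ ≈ 0.25000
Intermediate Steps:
Q(H) = 3 + H
W(g, I) = I²
1/W(47, Q(-5)) = 1/((3 - 5)²) = 1/((-2)²) = 1/4 = ¼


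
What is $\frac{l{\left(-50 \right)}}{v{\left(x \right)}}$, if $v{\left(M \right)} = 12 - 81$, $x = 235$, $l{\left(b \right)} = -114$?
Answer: $\frac{38}{23} \approx 1.6522$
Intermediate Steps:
$v{\left(M \right)} = -69$ ($v{\left(M \right)} = 12 - 81 = -69$)
$\frac{l{\left(-50 \right)}}{v{\left(x \right)}} = - \frac{114}{-69} = \left(-114\right) \left(- \frac{1}{69}\right) = \frac{38}{23}$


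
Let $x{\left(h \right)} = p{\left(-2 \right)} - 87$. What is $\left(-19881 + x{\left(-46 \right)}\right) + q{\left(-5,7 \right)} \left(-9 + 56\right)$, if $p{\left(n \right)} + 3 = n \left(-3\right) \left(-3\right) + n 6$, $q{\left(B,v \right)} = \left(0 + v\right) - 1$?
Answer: $-19719$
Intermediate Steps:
$q{\left(B,v \right)} = -1 + v$ ($q{\left(B,v \right)} = v - 1 = -1 + v$)
$p{\left(n \right)} = -3 + 15 n$ ($p{\left(n \right)} = -3 + \left(n \left(-3\right) \left(-3\right) + n 6\right) = -3 + \left(- 3 n \left(-3\right) + 6 n\right) = -3 + \left(9 n + 6 n\right) = -3 + 15 n$)
$x{\left(h \right)} = -120$ ($x{\left(h \right)} = \left(-3 + 15 \left(-2\right)\right) - 87 = \left(-3 - 30\right) - 87 = -33 - 87 = -120$)
$\left(-19881 + x{\left(-46 \right)}\right) + q{\left(-5,7 \right)} \left(-9 + 56\right) = \left(-19881 - 120\right) + \left(-1 + 7\right) \left(-9 + 56\right) = -20001 + 6 \cdot 47 = -20001 + 282 = -19719$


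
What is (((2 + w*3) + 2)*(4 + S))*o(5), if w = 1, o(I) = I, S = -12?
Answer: -280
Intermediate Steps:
(((2 + w*3) + 2)*(4 + S))*o(5) = (((2 + 1*3) + 2)*(4 - 12))*5 = (((2 + 3) + 2)*(-8))*5 = ((5 + 2)*(-8))*5 = (7*(-8))*5 = -56*5 = -280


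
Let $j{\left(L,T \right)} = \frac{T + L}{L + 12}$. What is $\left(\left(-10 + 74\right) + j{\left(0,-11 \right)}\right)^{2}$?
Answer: $\frac{573049}{144} \approx 3979.5$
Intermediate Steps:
$j{\left(L,T \right)} = \frac{L + T}{12 + L}$
$\left(\left(-10 + 74\right) + j{\left(0,-11 \right)}\right)^{2} = \left(\left(-10 + 74\right) + \frac{0 - 11}{12 + 0}\right)^{2} = \left(64 + \frac{1}{12} \left(-11\right)\right)^{2} = \left(64 - \frac{11}{12}\right)^{2} = \left(\frac{757}{12}\right)^{2} = \frac{573049}{144}$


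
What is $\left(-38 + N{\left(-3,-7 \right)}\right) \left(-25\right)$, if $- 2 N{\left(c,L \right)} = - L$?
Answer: $\frac{2075}{2} \approx 1037.5$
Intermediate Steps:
$N{\left(c,L \right)} = \frac{L}{2}$ ($N{\left(c,L \right)} = - \frac{\left(-1\right) L}{2} = \frac{L}{2}$)
$\left(-38 + N{\left(-3,-7 \right)}\right) \left(-25\right) = \left(-38 + \frac{1}{2} \left(-7\right)\right) \left(-25\right) = \left(-38 - \frac{7}{2}\right) \left(-25\right) = \left(- \frac{83}{2}\right) \left(-25\right) = \frac{2075}{2}$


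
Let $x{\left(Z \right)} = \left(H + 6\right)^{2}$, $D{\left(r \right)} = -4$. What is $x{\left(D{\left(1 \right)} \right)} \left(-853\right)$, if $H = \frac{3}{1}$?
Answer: $-69093$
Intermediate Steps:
$H = 3$ ($H = 3 \cdot 1 = 3$)
$x{\left(Z \right)} = 81$ ($x{\left(Z \right)} = \left(3 + 6\right)^{2} = 9^{2} = 81$)
$x{\left(D{\left(1 \right)} \right)} \left(-853\right) = 81 \left(-853\right) = -69093$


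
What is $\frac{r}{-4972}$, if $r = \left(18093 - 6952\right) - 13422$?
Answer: $\frac{2281}{4972} \approx 0.45877$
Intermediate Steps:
$r = -2281$ ($r = 11141 - 13422 = -2281$)
$\frac{r}{-4972} = - \frac{2281}{-4972} = \left(-2281\right) \left(- \frac{1}{4972}\right) = \frac{2281}{4972}$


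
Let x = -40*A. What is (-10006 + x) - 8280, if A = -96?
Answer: -14446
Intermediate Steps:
x = 3840 (x = -40*(-96) = 3840)
(-10006 + x) - 8280 = (-10006 + 3840) - 8280 = -6166 - 8280 = -14446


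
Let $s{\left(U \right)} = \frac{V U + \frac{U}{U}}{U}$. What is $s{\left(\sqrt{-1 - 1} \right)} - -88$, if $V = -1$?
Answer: $87 - \frac{i \sqrt{2}}{2} \approx 87.0 - 0.70711 i$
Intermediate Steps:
$s{\left(U \right)} = \frac{1 - U}{U}$ ($s{\left(U \right)} = \frac{- U + \frac{U}{U}}{U} = \frac{- U + 1}{U} = \frac{1 - U}{U}$)
$s{\left(\sqrt{-1 - 1} \right)} - -88 = \frac{1 - \sqrt{-1 - 1}}{\sqrt{-1 - 1}} - -88 = \frac{1 - \sqrt{-2}}{\sqrt{-2}} + 88 = \frac{1 - i \sqrt{2}}{i \sqrt{2}} + 88 = - \frac{i \sqrt{2}}{2} \left(1 - i \sqrt{2}\right) + 88 = - \frac{i \sqrt{2} \left(1 - i \sqrt{2}\right)}{2} + 88 = 88 - \frac{i \sqrt{2} \left(1 - i \sqrt{2}\right)}{2}$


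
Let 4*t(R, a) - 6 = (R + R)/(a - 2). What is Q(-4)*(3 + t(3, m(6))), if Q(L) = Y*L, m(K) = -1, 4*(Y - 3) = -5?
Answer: -28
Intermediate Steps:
Y = 7/4 (Y = 3 + (¼)*(-5) = 3 - 5/4 = 7/4 ≈ 1.7500)
t(R, a) = 3/2 + R/(2*(-2 + a)) (t(R, a) = 3/2 + ((R + R)/(a - 2))/4 = 3/2 + ((2*R)/(-2 + a))/4 = 3/2 + (2*R/(-2 + a))/4 = 3/2 + R/(2*(-2 + a)))
Q(L) = 7*L/4
Q(-4)*(3 + t(3, m(6))) = ((7/4)*(-4))*(3 + (-6 + 3 + 3*(-1))/(2*(-2 - 1))) = -7*(3 + (½)*(-6 + 3 - 3)/(-3)) = -7*(3 + (½)*(-⅓)*(-6)) = -7*(3 + 1) = -7*4 = -28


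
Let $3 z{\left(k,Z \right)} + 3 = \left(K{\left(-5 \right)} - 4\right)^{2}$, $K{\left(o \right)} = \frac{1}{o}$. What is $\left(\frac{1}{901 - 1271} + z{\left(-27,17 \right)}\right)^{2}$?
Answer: $\frac{81414529}{3422500} \approx 23.788$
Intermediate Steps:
$z{\left(k,Z \right)} = \frac{122}{25}$ ($z{\left(k,Z \right)} = -1 + \frac{\left(\frac{1}{-5} - 4\right)^{2}}{3} = -1 + \frac{\left(- \frac{1}{5} - 4\right)^{2}}{3} = -1 + \frac{\left(- \frac{21}{5}\right)^{2}}{3} = -1 + \frac{1}{3} \cdot \frac{441}{25} = -1 + \frac{147}{25} = \frac{122}{25}$)
$\left(\frac{1}{901 - 1271} + z{\left(-27,17 \right)}\right)^{2} = \left(\frac{1}{901 - 1271} + \frac{122}{25}\right)^{2} = \left(\frac{1}{-370} + \frac{122}{25}\right)^{2} = \left(- \frac{1}{370} + \frac{122}{25}\right)^{2} = \left(\frac{9023}{1850}\right)^{2} = \frac{81414529}{3422500}$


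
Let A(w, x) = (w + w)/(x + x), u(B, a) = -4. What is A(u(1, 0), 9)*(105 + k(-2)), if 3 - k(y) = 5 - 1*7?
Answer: -440/9 ≈ -48.889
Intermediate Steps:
A(w, x) = w/x (A(w, x) = (2*w)/((2*x)) = (2*w)*(1/(2*x)) = w/x)
k(y) = 5 (k(y) = 3 - (5 - 1*7) = 3 - (5 - 7) = 3 - 1*(-2) = 3 + 2 = 5)
A(u(1, 0), 9)*(105 + k(-2)) = (-4/9)*(105 + 5) = -4*⅑*110 = -4/9*110 = -440/9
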